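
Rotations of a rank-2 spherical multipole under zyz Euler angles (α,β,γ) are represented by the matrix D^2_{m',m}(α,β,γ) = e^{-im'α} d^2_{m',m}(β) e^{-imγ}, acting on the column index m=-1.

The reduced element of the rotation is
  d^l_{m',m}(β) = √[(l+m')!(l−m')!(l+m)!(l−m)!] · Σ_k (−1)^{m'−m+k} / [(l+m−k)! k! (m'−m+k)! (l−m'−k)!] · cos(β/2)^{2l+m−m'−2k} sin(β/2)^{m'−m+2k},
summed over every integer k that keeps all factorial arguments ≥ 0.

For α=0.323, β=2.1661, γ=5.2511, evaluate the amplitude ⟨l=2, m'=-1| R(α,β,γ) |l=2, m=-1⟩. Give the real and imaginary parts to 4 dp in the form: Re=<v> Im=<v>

Re=-0.3536 Im=0.3034

Split into d^2_{-1,-1}(β=2.1661) × two z-phases.
c=cos(2.166100/2)=0.468636, s=sin(2.166100/2)=0.883391; N=√[1·6·1·6]=6.000000
The bounds max(0,m−m')=0 and min(l+m,l−m')=1 give 2 terms
  k=0: (−1)^0·6.0000/(6)·0.4686^4·0.8834^0 = +0.048233
  k=1: (−1)^1·6.0000/(2)·0.4686^2·0.8834^2 = -0.514161
d^2_{-1,-1}(2.1661) = +0.048233 -0.514161 = -0.465928
Attach z-rotation phases: D = e^{-i(-1)(0.3230)}·(-0.465928)·e^{-i(-1)(5.2511)} = -0.353620+0.303384i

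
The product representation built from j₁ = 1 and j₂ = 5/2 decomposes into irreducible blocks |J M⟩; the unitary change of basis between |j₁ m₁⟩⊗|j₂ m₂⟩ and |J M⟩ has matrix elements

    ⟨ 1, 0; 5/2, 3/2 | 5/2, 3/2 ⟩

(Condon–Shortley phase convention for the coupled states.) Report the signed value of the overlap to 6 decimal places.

−√(9/35) = -0.507093

j₁+j₂−J=1  J+j₁−j₂=1  J−j₁+j₂=4  j₁+j₂+J+1=7
(j₁±m₁, j₂±m₂, J±M) = (1,1,4,1,4,1)
P² = 576/35
sum k=0..1:
  [0] +1/24 = 1/24
  [1] −1/6 = -1/6
S = -1/8
C² = P²·S² = 9/35 ; C = -0.507093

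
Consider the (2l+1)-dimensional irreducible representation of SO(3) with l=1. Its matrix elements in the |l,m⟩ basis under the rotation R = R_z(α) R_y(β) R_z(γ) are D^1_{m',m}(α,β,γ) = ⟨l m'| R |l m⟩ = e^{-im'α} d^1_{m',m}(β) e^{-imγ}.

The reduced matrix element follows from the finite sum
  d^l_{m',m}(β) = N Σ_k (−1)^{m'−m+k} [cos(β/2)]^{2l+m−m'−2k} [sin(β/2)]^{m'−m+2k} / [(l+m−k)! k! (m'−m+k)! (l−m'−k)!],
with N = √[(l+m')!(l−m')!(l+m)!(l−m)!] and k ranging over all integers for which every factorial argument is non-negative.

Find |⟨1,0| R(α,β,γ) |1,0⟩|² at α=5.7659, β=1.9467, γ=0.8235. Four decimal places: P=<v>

First d^1_{0,0}(β=1.9467), then the phase factors e^{-i(0)α} and e^{-i(0)γ}:
Half-angle: c=0.562533, s=0.826775. N=√(1·1·1·1)=1.000000
Admissible k: 0..1 (factorial args all ≥0)
  k=0: (−1)^0·1.0000/(1)·0.5625^2·0.8268^0 = +0.316443
  k=1: (−1)^1·1.0000/(1)·0.5625^0·0.8268^2 = -0.683557
d^1_{0,0}(1.9467) = +0.316443 -0.683557 = -0.367113
|D^1_{0,0}|² = |d^1_{0,0}(β)|² = (-0.367113)² = 0.134772 (the z-rotation phases have unit modulus)

P=0.1348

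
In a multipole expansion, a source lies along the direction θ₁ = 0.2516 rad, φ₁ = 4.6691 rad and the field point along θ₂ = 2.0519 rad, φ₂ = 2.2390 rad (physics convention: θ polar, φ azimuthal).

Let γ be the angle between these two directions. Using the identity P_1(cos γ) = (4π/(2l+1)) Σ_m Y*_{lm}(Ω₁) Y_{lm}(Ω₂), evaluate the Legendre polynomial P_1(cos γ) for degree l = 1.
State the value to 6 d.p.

Term-by-term m-sum for l=1 (normalisation 4π/3 = 4.188790):
  m=-1: (-0.003722, -0.085932) × (-0.189761, -0.240406) = (-0.019952, 0.017201)  (running Σ = (-0.019952, 0.017201))
  m=0: (0.473219, -0.000000) × (-0.226105, 0.000000) = (-0.106997, 0.000000)  (running Σ = (-0.126949, 0.017201))
  m=1: (0.003722, -0.085932) × (0.189761, -0.240406) = (-0.019952, -0.017201)  (running Σ = (-0.146901, 0.000000))
Total Σ_m = (-0.146901, 0.000000). Multiply by 4.188790: (-0.615339, 0.000000). P_1(cos γ) = -0.615339

-0.615339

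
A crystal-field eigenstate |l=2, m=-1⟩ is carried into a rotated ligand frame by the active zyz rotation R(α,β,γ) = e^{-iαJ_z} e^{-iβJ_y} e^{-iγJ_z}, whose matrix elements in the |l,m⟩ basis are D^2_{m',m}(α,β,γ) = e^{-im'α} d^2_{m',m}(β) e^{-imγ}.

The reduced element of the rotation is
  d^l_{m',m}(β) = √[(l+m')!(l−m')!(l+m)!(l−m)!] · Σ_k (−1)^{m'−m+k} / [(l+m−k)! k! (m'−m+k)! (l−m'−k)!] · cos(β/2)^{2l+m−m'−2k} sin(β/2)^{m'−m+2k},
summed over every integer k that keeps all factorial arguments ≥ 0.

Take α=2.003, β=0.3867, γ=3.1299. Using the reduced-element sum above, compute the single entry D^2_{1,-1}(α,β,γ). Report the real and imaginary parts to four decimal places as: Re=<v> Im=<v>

Re=0.0452 Im=0.0951

First d^2_{1,-1}(β=0.3867), then the phase factors e^{-i(1)α} and e^{-i(-1)γ}:
Half-angle: c=0.981366, s=0.192148. N=√(6·1·1·6)=6.000000
The bounds max(0,m−m')=0 and min(l+m,l−m')=1 give 2 terms
  k=0: (−1)^2·6.0000/(2)·0.9814^2·0.1921^2 = +0.106673
  k=1: (−1)^3·6.0000/(6)·0.9814^0·0.1921^4 = -0.001363
d^2_{1,-1}(0.3867) = +0.106673 -0.001363 = +0.105309
Phases: e^{-i·(1)·2.0030}=-0.418873-0.908045i, e^{-i·(-1)·3.1299}=-0.999932+0.011692i ⇒ D=+0.045226+0.095103i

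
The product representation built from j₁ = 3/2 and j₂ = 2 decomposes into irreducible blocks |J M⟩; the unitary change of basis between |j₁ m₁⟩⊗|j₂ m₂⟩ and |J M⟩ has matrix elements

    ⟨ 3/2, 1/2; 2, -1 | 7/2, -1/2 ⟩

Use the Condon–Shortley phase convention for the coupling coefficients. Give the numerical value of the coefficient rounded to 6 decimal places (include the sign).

j₁+j₂−J=0  J+j₁−j₂=3  J−j₁+j₂=4  j₁+j₂+J+1=8
(j₁±m₁, j₂±m₂, J±M) = (2,1,1,3,3,4)
P² = 1728/35
sum k=0..0:
  [0] +1/12 = 1/12
S = 1/12
C² = P²·S² = 12/35 ; C = +0.585540

+√(12/35) = +0.585540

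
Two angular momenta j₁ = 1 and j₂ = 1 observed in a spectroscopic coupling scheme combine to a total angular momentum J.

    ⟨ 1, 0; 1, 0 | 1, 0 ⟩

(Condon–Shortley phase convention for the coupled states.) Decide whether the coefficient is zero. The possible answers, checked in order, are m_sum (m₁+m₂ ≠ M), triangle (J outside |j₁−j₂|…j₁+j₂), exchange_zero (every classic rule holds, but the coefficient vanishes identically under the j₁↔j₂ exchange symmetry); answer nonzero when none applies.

exchange_zero

m-sum: m₁+m₂ = 0+0 = 0, M = 0  ✓
triangle: |j₁−j₂| = 0 ≤ J = 1 ≤ j₁+j₂ = 2  ✓
exchange: j₁=j₂ and m₁=m₂, and (−1)^(j₁+j₂−J) = (−1)^1 = −1 forces ⟨j₁m₁;j₂m₂|JM⟩ = −⟨j₂m₂;j₁m₁|JM⟩ = −⟨j₁m₁;j₂m₂|JM⟩ ⇒ the coefficient vanishes identically
Racah sum check: Σ_k collapses to 0 ⇒ CG = 0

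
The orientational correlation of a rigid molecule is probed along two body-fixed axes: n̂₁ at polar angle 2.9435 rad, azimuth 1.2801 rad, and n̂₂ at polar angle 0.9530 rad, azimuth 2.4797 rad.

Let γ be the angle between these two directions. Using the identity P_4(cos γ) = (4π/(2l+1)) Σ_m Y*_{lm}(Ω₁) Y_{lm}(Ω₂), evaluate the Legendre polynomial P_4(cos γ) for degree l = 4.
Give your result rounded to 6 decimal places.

-0.303980

Addition theorem: P_4(cos γ) = (4π/9) Σ_m Y*_{lm}(Ω₁) Y_{lm}(Ω₂), m = −4…4:
  [-4]  conj(Y_{4,-4})(Ω₁) = +0.000263-0.000609i ; Y_{4,-4}(Ω₂) = -0.172031+0.092650i ; Δ = +0.000011+0.000129i
  [-3]  conj(Y_{4,-3})(Ω₁) = +0.007162+0.006017i ; Y_{4,-3}(Ω₂) = +0.158294-0.359395i ; Δ = +0.003296-0.001622i
  [-2]  conj(Y_{4,-2})(Ω₁) = -0.062029+0.040763i ; Y_{4,-2}(Ω₂) = +0.073298+0.290681i ; Δ = -0.016396-0.015043i
  [-1]  conj(Y_{4,-1})(Ω₁) = -0.097560-0.326102i ; Y_{4,-1}(Ω₂) = +0.114776+0.089426i ; Δ = +0.017965-0.046153i
  [+0]  conj(Y_{4,0})(Ω₁) = +0.687955-0.000000i ; Y_{4,0}(Ω₂) = -0.330634+0.000000i ; Δ = -0.227462+0.000000i
  [+1]  conj(Y_{4,1})(Ω₁) = +0.097560-0.326102i ; Y_{4,1}(Ω₂) = -0.114776+0.089426i ; Δ = +0.017965+0.046153i
  [+2]  conj(Y_{4,2})(Ω₁) = -0.062029-0.040763i ; Y_{4,2}(Ω₂) = +0.073298-0.290681i ; Δ = -0.016396+0.015043i
  [+3]  conj(Y_{4,3})(Ω₁) = -0.007162+0.006017i ; Y_{4,3}(Ω₂) = -0.158294-0.359395i ; Δ = +0.003296+0.001622i
  [+4]  conj(Y_{4,4})(Ω₁) = +0.000263+0.000609i ; Y_{4,4}(Ω₂) = -0.172031-0.092650i ; Δ = +0.000011-0.000129i
Accumulated sum -0.217709-0.000000i; after 4π/(2l+1) scaling, -0.303980-0.000000i ⇒ P_4 = -0.303980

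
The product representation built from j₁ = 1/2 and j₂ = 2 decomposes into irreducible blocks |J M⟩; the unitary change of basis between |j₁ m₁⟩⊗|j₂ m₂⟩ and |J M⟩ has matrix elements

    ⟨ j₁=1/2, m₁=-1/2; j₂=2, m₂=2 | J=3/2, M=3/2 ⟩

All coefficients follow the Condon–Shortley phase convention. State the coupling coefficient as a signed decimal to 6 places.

-0.894427  (= −√(4/5))

√[4·1!0!3!/5! · 0!1!4!0!3!0!] = √(144/5)
  +(−1)^1/∏(1,0,0,3,0,0)! = -1/6  (running -1/6)
⟨..|..⟩ = √(144/5)·(-1/6) = -0.894427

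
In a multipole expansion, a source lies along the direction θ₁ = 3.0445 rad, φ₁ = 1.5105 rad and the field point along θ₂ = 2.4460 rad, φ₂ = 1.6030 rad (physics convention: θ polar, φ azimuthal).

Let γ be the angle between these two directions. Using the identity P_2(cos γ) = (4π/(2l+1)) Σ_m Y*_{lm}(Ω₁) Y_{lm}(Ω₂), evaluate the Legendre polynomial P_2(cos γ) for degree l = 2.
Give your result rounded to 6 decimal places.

0.523206

Addition theorem: P_2(cos γ) = (4π/5) Σ_m Y*_{lm}(Ω₁) Y_{lm}(Ω₂), m = −2…2:
  term(m=-2) = 0.00057 - 0.00011j   from Y*(Ω₁)=-0.00360 + 0.00044j, Y(Ω₂)=-0.15830 + 0.01021j
  term(m=-1) = 0.02821 - 0.00262j   from Y*(Ω₁)=-0.00449 - 0.07440j, Y(Ω₂)=0.01224 + 0.37986j
  term(m=+0) = 0.15063 + 0.00000j   from Y*(Ω₁)=0.62189 + 0.00000j, Y(Ω₂)=0.24221 + 0.00000j
  term(m=+1) = 0.02821 + 0.00262j   from Y*(Ω₁)=0.00449 - 0.07440j, Y(Ω₂)=-0.01224 + 0.37986j
  term(m=+2) = 0.00057 + 0.00011j   from Y*(Ω₁)=-0.00360 - 0.00044j, Y(Ω₂)=-0.15830 - 0.01021j
Total Σ_m = 0.20818 + 0.00000j. Multiply by 2.513274: 0.52321 + 0.00000j. P_2(cos γ) = 0.523206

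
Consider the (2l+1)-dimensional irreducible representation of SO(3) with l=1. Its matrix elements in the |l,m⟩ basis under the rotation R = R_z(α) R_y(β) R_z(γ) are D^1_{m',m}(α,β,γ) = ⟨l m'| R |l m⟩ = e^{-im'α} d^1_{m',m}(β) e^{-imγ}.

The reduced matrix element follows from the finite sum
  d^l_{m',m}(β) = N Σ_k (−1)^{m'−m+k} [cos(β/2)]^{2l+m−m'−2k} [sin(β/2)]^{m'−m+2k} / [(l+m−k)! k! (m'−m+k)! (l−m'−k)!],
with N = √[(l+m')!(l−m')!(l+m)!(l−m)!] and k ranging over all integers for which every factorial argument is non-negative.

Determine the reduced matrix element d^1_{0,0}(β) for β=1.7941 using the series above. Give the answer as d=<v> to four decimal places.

d^1_{0,0}(β=1.7941) via the finite sum:
Half-angle: c=0.623918, s=0.781490. N=√(1·1·1·1)=1.000000
k∈{0,1} keeps every argument non-negative
  k=0: (−1)^0·1.0000/(1)·0.6239^2·0.7815^0 = +0.389274
  k=1: (−1)^1·1.0000/(1)·0.6239^0·0.7815^2 = -0.610726
d^1_{0,0}(1.7941) = +0.389274 -0.610726 = -0.221452

d=-0.2215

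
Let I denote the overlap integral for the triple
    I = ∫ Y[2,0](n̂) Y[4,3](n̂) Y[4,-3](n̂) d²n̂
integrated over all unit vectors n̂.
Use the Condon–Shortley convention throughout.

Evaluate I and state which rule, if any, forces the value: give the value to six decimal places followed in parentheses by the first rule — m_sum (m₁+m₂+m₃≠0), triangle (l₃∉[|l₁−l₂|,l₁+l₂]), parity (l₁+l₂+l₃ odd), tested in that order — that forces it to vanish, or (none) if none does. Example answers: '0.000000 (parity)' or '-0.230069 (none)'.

0.057344 (none)

m-sum 0 ✓  L=10 even ✓  2≤4≤6 ✓
Π(2lᵢ+1) = 5×9×9 = 405
triangle coeff Δ(2,4,4) = 1/13860
Σ_t [0,2]: t=0:+1/192 t=1:−1/36 t=2:+1/192 = -5/288
(3j)²=20/693 [(2 4 4; 0 0 0)], sign=-1
Σ_t [1,2]: t=1:−1/720 t=2:+1/480 = 1/1440
(3j)²=7/1980 [(2 4 4; 0 3 -3)], sign=-1
⇒ 4πI² = 5/121
I = (+1)√(5/121/(4π)) = 0.05734392
No selection rule forces the value: the integral is nonzero (none).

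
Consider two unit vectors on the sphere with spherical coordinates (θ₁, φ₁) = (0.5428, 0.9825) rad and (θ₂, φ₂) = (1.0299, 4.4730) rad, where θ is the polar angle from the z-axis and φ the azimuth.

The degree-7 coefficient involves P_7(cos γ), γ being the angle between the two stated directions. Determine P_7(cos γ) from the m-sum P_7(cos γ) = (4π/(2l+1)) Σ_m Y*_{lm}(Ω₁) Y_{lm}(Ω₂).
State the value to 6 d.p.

Summing Y*_{l m}(θ₁,φ₁)·Y_{l m}(θ₂,φ₂) over m ∈ [−7, 7]; prefactor 4π/(2·7+1) = 0.837758:
  term(m=-7) = (0.000639, 0.000537)   from Y*(Ω₁)=(0.004065, 0.002747), Y(Ω₂)=(0.169181, 0.017817)
  term(m=-6) = (-0.005807, -0.010080)   from Y*(Ω₁)=(0.028164, -0.011517), Y(Ω₂)=(-0.051254, -0.378874)
  term(m=-5) = (0.008270, 0.047120)   from Y*(Ω₁)=(0.022881, -0.112811), Y(Ω₂)=(-0.386901, 0.151782)
  term(m=-4) = (0.004641, -0.026222)   from Y*(Ω₁)=(-0.205972, -0.207215), Y(Ω₂)=(0.052455, 0.074536)
  term(m=-3) = (0.074439, -0.128791)   from Y*(Ω₁)=(-0.470991, 0.092581), Y(Ω₂)=(-0.203920, 0.233364)
  term(m=-2) = (-0.074823, 0.062743)   from Y*(Ω₁)=(-0.154053, 0.370339), Y(Ω₂)=(0.216076, 0.112156)
  term(m=-1) = (0.020534, -0.007470)   from Y*(Ω₁)=(-0.055468, -0.083149), Y(Ω₂)=(-0.051835, 0.212377)
  term(m=+0) = (-0.120124, -0.000000)   from Y*(Ω₁)=(-0.438158, -0.000000), Y(Ω₂)=(0.274157, 0.000000)
  term(m=+1) = (0.020534, 0.007470)   from Y*(Ω₁)=(0.055468, -0.083149), Y(Ω₂)=(0.051835, 0.212377)
  term(m=+2) = (-0.074823, -0.062743)   from Y*(Ω₁)=(-0.154053, -0.370339), Y(Ω₂)=(0.216076, -0.112156)
  term(m=+3) = (0.074439, 0.128791)   from Y*(Ω₁)=(0.470991, 0.092581), Y(Ω₂)=(0.203920, 0.233364)
  term(m=+4) = (0.004641, 0.026222)   from Y*(Ω₁)=(-0.205972, 0.207215), Y(Ω₂)=(0.052455, -0.074536)
  term(m=+5) = (0.008270, -0.047120)   from Y*(Ω₁)=(-0.022881, -0.112811), Y(Ω₂)=(0.386901, 0.151782)
  term(m=+6) = (-0.005807, 0.010080)   from Y*(Ω₁)=(0.028164, 0.011517), Y(Ω₂)=(-0.051254, 0.378874)
  term(m=+7) = (0.000639, -0.000537)   from Y*(Ω₁)=(-0.004065, 0.002747), Y(Ω₂)=(-0.169181, 0.017817)
Accumulated sum (-0.064338, 0.000000); after 4π/(2l+1) scaling, (-0.053899, 0.000000) ⇒ P_7 = -0.053899

-0.053899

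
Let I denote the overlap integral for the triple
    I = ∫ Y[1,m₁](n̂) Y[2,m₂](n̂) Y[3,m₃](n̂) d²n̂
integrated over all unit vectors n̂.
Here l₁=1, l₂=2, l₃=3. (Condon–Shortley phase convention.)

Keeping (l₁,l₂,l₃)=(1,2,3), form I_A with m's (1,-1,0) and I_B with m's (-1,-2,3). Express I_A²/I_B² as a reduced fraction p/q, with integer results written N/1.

Same 1,2,3: normalisation and zero-m 3j drop out of the ratio.
A: Δ: 0! 2! 4! / 7! → 1/105; sum: t=0:+1/12 = 1/12; 3j²(1 2 3; 1 -1 0) = Δ·Π!·Σ² = 1/35  (sign -1)
B: Δ: 0! 2! 4! / 7! → 1/105; sum: t=0:+1/48 = 1/48; 3j²(1 2 3; -1 -2 3) = Δ·Π!·Σ² = 1/7  (sign +1)
I_A²/I_B² = (1/35)/(1/7) = 1/5

1/5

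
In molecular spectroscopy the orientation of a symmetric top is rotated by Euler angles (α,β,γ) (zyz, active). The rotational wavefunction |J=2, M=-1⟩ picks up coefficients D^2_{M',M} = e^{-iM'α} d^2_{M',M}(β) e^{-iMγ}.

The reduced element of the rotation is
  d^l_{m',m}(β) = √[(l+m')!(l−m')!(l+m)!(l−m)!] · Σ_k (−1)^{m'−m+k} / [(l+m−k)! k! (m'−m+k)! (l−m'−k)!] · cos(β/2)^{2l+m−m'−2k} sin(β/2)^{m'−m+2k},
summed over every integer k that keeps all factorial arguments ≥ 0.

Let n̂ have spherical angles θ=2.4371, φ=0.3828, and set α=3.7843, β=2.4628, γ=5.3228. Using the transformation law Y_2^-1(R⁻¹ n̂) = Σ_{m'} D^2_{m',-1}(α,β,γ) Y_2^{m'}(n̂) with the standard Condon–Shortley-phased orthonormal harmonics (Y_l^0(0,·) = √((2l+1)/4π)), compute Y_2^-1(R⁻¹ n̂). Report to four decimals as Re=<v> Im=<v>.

Need the full column D^2_{m',-1} for m'=−2..2 at α=3.7843, β=2.4628, γ=5.3228.
cos(β/2)=0.332918, sin(β/2)=0.942956
d^2_{-2,-1}: single k=1 term ⇒ +0.069588;  D = +0.065944+0.022222i
d^2_{-1,-1}: k∈[0..1] ⇒ +0.012284 -0.295650 = -0.283366;  D = +0.269187-0.088513i
d^2_{0,-1}: k∈[0..1] ⇒ -0.085227 +0.683733 = +0.598506;  D = +0.343066-0.490423i
d^2_{1,-1}: k∈[0..1] ⇒ +0.295650 -0.790616 = -0.494965;  D = -0.015983-0.494707i
d^2_{2,-1}: single k=0 term ⇒ -0.558266;  D = +0.348861+0.435841i
Y_2^{m'}(θ=2.4371,φ=0.3828) and Σ D·Y over m':
  (+0.0659+0.0222i)·(+0.1168-0.1123i)  (+0.2692-0.0885i)·(-0.3536+0.1424i)  (+0.3431-0.4904i)·(+0.2339+0.0000i)  (-0.0160-0.4947i)·(+0.3536+0.1424i)  (+0.3489+0.4358i)·(+0.1168+0.1123i)
Y_2^-1(R⁻¹ n̂) = +0.064464-0.137034i

Re=0.0645 Im=-0.1370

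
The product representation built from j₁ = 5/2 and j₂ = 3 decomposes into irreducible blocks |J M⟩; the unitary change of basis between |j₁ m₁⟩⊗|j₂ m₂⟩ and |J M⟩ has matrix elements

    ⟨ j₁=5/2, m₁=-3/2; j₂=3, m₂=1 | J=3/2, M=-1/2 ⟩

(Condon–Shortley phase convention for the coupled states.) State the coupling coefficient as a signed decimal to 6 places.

−√(7/30) = -0.483046

√[4·4!1!2!/8! · 1!4!4!2!1!2!] = √(384/35)
  +(−1)^3/∏(3,1,1,1,0,1)! = -1/6  (running -1/6)
  +(−1)^4/∏(4,0,0,0,1,2)! = 1/48  (running -7/48)
⟨..|..⟩ = √(384/35)·(-7/48) = -0.483046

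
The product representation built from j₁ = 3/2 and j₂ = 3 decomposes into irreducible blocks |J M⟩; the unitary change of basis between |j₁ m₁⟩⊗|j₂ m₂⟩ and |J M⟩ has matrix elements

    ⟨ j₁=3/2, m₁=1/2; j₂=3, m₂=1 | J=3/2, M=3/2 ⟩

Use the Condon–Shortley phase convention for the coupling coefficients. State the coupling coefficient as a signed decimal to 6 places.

−√(4/35) ≈ -0.338062

j₁+j₂−J=3  J+j₁−j₂=0  J−j₁+j₂=3  j₁+j₂+J+1=7
(j₁±m₁, j₂±m₂, J±M) = (2,1,4,2,3,0)
P² = 576/35
sum k=1..1:
  [1] −1/12 = -1/12
S = -1/12
C² = P²·S² = 4/35 ; C = -0.338062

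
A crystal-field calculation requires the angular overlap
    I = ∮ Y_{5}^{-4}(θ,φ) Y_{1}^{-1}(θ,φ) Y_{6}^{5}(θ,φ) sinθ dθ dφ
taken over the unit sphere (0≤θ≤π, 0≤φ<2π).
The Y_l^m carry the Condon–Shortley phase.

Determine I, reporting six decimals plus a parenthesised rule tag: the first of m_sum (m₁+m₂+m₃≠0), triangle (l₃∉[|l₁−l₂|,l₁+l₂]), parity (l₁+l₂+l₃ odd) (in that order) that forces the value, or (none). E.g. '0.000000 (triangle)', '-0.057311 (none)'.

Rules hold: Σm=0, L=12 even, 4≤6≤6.
N = 11·3·13 = 429
Δ = 0!·10!·2!/13! = 1/858
Racah Σ t=0..0: t=0:+1/14400 = 1/14400
⇒ 3j(5 1 6; 0 0 0)² = 6/143, sgn +1
Racah Σ t=0..0: t=0:+1/725760 = 1/725760
⇒ 3j(5 1 6; -4 -1 5)² = 5/78, sgn -1
4πI² = N·(3j₀)²·(3jₘ)² = 15/13
I = -1·√(1.15385/4π) = -0.30301841
No selection rule forces the value: the integral is nonzero (none).

-0.303018 (none)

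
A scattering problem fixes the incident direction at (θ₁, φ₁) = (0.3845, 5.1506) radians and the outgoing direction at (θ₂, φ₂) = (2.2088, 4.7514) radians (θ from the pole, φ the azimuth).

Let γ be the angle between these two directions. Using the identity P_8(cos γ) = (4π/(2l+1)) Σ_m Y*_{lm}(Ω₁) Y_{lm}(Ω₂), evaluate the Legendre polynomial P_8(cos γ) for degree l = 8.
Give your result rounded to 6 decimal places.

-0.199406

Expand P_8 via completeness: Σ_{m} conj(Y_{8,m}) at Ω₁ times Y_{8,m} at Ω₂ —
  term(m=-8) = (-0.000018, -0.000001)   from Y*(Ω₁)=(-0.000189, -0.000072), Y(Ω₂)=(0.085041, -0.027437)
  term(m=-7) = (0.000498, -0.000180)   from Y*(Ω₁)=(-0.000148, -0.001991), Y(Ω₂)=(0.071474, 0.255195)
  term(m=-6) = (-0.003999, 0.003698)   from Y*(Ω₁)=(0.010864, -0.006110), Y(Ω₂)=(-0.425074, 0.101353)
  term(m=-5) = (0.008584, -0.018957)   from Y*(Ω₁)=(0.045041, 0.032173), Y(Ω₂)=(-0.072869, -0.368831)
  term(m=-4) = (0.000029, -0.001101)   from Y*(Ω₁)=(-0.032315, 0.175545), Y(Ω₂)=(-0.006093, 0.000959)
  term(m=-3) = (0.052257, 0.133463)   from Y*(Ω₁)=(-0.390873, 0.102376), Y(Ω₂)=(-0.041420, -0.352297)
  term(m=-2) = (-0.074571, -0.076536)   from Y*(Ω₁)=(-0.363016, -0.435942), Y(Ω₂)=(0.187790, -0.014682)
  term(m=-1) = (-0.071105, -0.029996)   from Y*(Ω₁)=(0.117932, -0.251670), Y(Ω₂)=(-0.010829, -0.277457)
  term(m=+0) = (-0.093108, -0.000000)   from Y*(Ω₁)=(-0.397468, -0.000000), Y(Ω₂)=(0.234254, 0.000000)
  term(m=+1) = (-0.071105, 0.029996)   from Y*(Ω₁)=(-0.117932, -0.251670), Y(Ω₂)=(0.010829, -0.277457)
  term(m=+2) = (-0.074571, 0.076536)   from Y*(Ω₁)=(-0.363016, 0.435942), Y(Ω₂)=(0.187790, 0.014682)
  term(m=+3) = (0.052257, -0.133463)   from Y*(Ω₁)=(0.390873, 0.102376), Y(Ω₂)=(0.041420, -0.352297)
  term(m=+4) = (0.000029, 0.001101)   from Y*(Ω₁)=(-0.032315, -0.175545), Y(Ω₂)=(-0.006093, -0.000959)
  term(m=+5) = (0.008584, 0.018957)   from Y*(Ω₁)=(-0.045041, 0.032173), Y(Ω₂)=(0.072869, -0.368831)
  term(m=+6) = (-0.003999, -0.003698)   from Y*(Ω₁)=(0.010864, 0.006110), Y(Ω₂)=(-0.425074, -0.101353)
  term(m=+7) = (0.000498, 0.000180)   from Y*(Ω₁)=(0.000148, -0.001991), Y(Ω₂)=(-0.071474, 0.255195)
  term(m=+8) = (-0.000018, 0.000001)   from Y*(Ω₁)=(-0.000189, 0.000072), Y(Ω₂)=(0.085041, 0.027437)
Σ over m = (-0.269760, 0.000000); ×(4π/17) → (-0.199406, 0.000000). Real part: -0.199406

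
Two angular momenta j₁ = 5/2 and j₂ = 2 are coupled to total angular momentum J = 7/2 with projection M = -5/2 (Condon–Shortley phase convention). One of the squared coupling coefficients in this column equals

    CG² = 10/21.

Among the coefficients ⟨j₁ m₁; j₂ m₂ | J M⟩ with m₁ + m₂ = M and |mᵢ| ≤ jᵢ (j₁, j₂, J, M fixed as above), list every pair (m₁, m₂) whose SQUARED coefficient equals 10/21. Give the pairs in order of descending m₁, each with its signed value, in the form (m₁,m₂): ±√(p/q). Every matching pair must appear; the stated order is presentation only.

Admissible pairs with m₁+m₂ = M = -5/2: (-5/2,0), (-3/2,-1), (-1/2,-2)
  (m₁,m₂)=(-1/2,-2): CG² = 32/63, CG = +√(32/63)
  (m₁,m₂)=(-3/2,-1): CG² = 1/63, CG = −√(1/63)
  (m₁,m₂)=(-5/2,0): CG² = 10/21, CG = −√(10/21)   ← matches the target
Pairs with CG² = 10/21: (-5/2,0): −√(10/21)

(-5/2,0): −√(10/21)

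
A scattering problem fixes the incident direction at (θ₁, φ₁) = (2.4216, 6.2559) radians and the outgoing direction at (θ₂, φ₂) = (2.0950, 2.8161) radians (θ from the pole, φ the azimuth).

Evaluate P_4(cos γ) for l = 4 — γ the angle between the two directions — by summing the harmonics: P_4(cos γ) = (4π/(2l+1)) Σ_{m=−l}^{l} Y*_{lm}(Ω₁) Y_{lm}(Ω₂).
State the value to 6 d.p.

0.271055

Expand P_4 via completeness: Σ_{m} conj(Y_{4,m}) at Ω₁ times Y_{4,m} at Ω₂ —
  m=-4: (0.08316 - 0.00911j) × (0.06602 + 0.23965j) = 0.00767 + 0.01933j  (running Σ = 0.00767 + 0.01933j)
  m=-3: (-0.26887 + 0.02206j) × (0.22761 + 0.33679j) = -0.06863 - 0.08553j  (running Σ = -0.06095 - 0.06621j)
  m=-2: (0.42937 - 0.02345j) × (0.15031 + 0.11450j) = 0.06723 + 0.04564j  (running Σ = 0.00627 - 0.02057j)
  m=-1: (-0.22425 + 0.00612j) × (-0.24208 - 0.08170j) = 0.05478 + 0.01684j  (running Σ = 0.06106 - 0.00373j)
  m=0: (-0.29356 + 0.00000j) × (-0.24532 + 0.00000j) = 0.07202 + 0.00000j  (running Σ = 0.13307 - 0.00373j)
  m=1: (0.22425 + 0.00612j) × (0.24208 - 0.08170j) = 0.05478 - 0.01684j  (running Σ = 0.18786 - 0.02057j)
  m=2: (0.42937 + 0.02345j) × (0.15031 - 0.11450j) = 0.06723 - 0.04564j  (running Σ = 0.25508 - 0.06621j)
  m=3: (0.26887 + 0.02206j) × (-0.22761 + 0.33679j) = -0.06863 + 0.08553j  (running Σ = 0.18646 + 0.01933j)
  m=4: (0.08316 + 0.00911j) × (0.06602 - 0.23965j) = 0.00767 - 0.01933j  (running Σ = 0.19413 - 0.00000j)
Σ over m = 0.19413 - 0.00000j; ×(4π/9) → 0.27105 - 0.00000j. Real part: 0.271055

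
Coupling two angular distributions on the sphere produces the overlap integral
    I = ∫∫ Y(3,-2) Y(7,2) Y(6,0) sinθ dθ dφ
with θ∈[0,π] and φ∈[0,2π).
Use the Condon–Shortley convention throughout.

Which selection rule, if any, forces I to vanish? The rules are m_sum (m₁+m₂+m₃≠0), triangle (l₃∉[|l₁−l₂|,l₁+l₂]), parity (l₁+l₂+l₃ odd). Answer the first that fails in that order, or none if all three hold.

none

m₁+m₂+m₃ = -2 + 2 + 0 = 0  ✓
triangle: |3−7|=4 ≤ l₃=6 ≤ 3+7=10  ✓
parity: l₁+l₂+l₃ = 16 is even  ✓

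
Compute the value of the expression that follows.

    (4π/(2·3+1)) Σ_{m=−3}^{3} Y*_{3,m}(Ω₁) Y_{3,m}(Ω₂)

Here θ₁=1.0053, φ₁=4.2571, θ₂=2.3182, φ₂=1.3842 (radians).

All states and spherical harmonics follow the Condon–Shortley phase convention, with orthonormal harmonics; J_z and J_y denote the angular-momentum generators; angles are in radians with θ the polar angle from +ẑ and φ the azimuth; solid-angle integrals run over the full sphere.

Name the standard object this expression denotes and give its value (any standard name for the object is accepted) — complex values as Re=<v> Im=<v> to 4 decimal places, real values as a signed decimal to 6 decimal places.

Legendre polynomial (addition theorem), -0.778780

This sum is the spherical-harmonic addition theorem: it equals the Legendre polynomial P_l(cos γ) of the angle γ between the two directions.
Summing Y*_{l m}(θ₁,φ₁)·Y_{l m}(θ₂,φ₂) over m ∈ [−3, 3]; prefactor 4π/(2·3+1) = 1.795196:
  term(m=-3) = -0.02862 + 0.02983j   from Y*(Ω₁)=0.24587 + 0.05110j, Y(Ω₂)=-0.08742 + 0.13950j
  term(m=-2) = -0.12533 + 0.07468j   from Y*(Ω₁)=-0.23942 + 0.30835j, Y(Ω₂)=0.34799 + 0.13625j
  term(m=-1) = -0.03559 + 0.00980j   from Y*(Ω₁)=-0.05227 - 0.10675j, Y(Ω₂)=0.05762 - 0.30518j
  term(m=+0) = -0.05474 + 0.00000j   from Y*(Ω₁)=-0.31282 + 0.00000j, Y(Ω₂)=0.17497 + 0.00000j
  term(m=+1) = -0.03559 - 0.00980j   from Y*(Ω₁)=0.05227 - 0.10675j, Y(Ω₂)=-0.05762 - 0.30518j
  term(m=+2) = -0.12533 - 0.07468j   from Y*(Ω₁)=-0.23942 - 0.30835j, Y(Ω₂)=0.34799 - 0.13625j
  term(m=+3) = -0.02862 - 0.02983j   from Y*(Ω₁)=-0.24587 + 0.05110j, Y(Ω₂)=0.08742 + 0.13950j
Total Σ_m = -0.43381 - 0.00000j. Multiply by 1.795196: -0.77878 - 0.00000j. P_3(cos γ) = -0.778780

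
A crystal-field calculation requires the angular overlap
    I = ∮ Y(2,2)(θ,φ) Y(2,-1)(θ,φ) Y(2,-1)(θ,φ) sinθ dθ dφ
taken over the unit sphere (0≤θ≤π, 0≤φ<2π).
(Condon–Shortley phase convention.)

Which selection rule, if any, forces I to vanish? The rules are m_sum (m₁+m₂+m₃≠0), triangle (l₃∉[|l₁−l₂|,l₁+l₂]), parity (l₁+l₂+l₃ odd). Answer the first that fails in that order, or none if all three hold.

none

Σmᵢ = 0  ✓
l₃∈[|l₁−l₂|,l₁+l₂]=[0,4], have l₃=2  ✓
Σlᵢ = 6 ⇒ even  ✓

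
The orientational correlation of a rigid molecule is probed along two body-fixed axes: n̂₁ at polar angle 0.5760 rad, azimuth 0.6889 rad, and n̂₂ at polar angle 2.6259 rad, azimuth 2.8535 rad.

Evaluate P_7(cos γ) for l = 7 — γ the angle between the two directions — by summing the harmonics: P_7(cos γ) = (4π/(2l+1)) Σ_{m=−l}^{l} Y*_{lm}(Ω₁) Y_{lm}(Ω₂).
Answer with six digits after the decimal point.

Expand P_7 via completeness: Σ_{m} conj(Y_{7,m}) at Ω₁ times Y_{7,m} at Ω₂ —
  [-7]  conj(Y_{7,-7})(Ω₁) = (0.000780, -0.007069) ; Y_{7,-7}(Ω₂) = (0.001529, -0.003200) ; Δ = (-0.000021, -0.000013)
  [-6]  conj(Y_{7,-6})(Ω₁) = (-0.022418, -0.034293) ; Y_{7,-6}(Ω₂) = (0.003678, -0.023118) ; Δ = (-0.000875, 0.000392)
  [-5]  conj(Y_{7,-5})(Ω₁) = (-0.136719, -0.042728) ; Y_{7,-5}(Ω₂) = (-0.012292, -0.093779) ; Δ = (-0.002326, 0.013347)
  [-4]  conj(Y_{7,-4})(Ω₁) = (-0.308283, 0.125279) ; Y_{7,-4}(Ω₂) = (-0.104910, -0.235920) ; Δ = (0.061898, 0.059587)
  [-3]  conj(Y_{7,-3})(Ω₁) = (-0.232381, 0.429544) ; Y_{7,-3}(Ω₂) = (-0.301083, -0.352765) ; Δ = (0.221494, -0.047352)
  [-2]  conj(Y_{7,-2})(Ω₁) = (0.062507, 0.319848) ; Y_{7,-2}(Ω₂) = (-0.379047, -0.246278) ; Δ = (0.055078, -0.136632)
  [-1]  conj(Y_{7,-1})(Ω₁) = (-0.151916, -0.125101) ; Y_{7,-1}(Ω₂) = (0.011705, 0.003469) ; Δ = (-0.001344, -0.001991)
  [+0]  conj(Y_{7,0})(Ω₁) = (-0.401009, -0.000000) ; Y_{7,0}(Ω₂) = (0.449639, 0.000000) ; Δ = (-0.180309, -0.000000)
  [+1]  conj(Y_{7,1})(Ω₁) = (0.151916, -0.125101) ; Y_{7,1}(Ω₂) = (-0.011705, 0.003469) ; Δ = (-0.001344, 0.001991)
  [+2]  conj(Y_{7,2})(Ω₁) = (0.062507, -0.319848) ; Y_{7,2}(Ω₂) = (-0.379047, 0.246278) ; Δ = (0.055078, 0.136632)
  [+3]  conj(Y_{7,3})(Ω₁) = (0.232381, 0.429544) ; Y_{7,3}(Ω₂) = (0.301083, -0.352765) ; Δ = (0.221494, 0.047352)
  [+4]  conj(Y_{7,4})(Ω₁) = (-0.308283, -0.125279) ; Y_{7,4}(Ω₂) = (-0.104910, 0.235920) ; Δ = (0.061898, -0.059587)
  [+5]  conj(Y_{7,5})(Ω₁) = (0.136719, -0.042728) ; Y_{7,5}(Ω₂) = (0.012292, -0.093779) ; Δ = (-0.002326, -0.013347)
  [+6]  conj(Y_{7,6})(Ω₁) = (-0.022418, 0.034293) ; Y_{7,6}(Ω₂) = (0.003678, 0.023118) ; Δ = (-0.000875, -0.000392)
  [+7]  conj(Y_{7,7})(Ω₁) = (-0.000780, -0.007069) ; Y_{7,7}(Ω₂) = (-0.001529, -0.003200) ; Δ = (-0.000021, 0.000013)
Accumulated sum (0.487496, 0.000000); after 4π/(2l+1) scaling, (0.408404, 0.000000) ⇒ P_7 = 0.408404

0.408404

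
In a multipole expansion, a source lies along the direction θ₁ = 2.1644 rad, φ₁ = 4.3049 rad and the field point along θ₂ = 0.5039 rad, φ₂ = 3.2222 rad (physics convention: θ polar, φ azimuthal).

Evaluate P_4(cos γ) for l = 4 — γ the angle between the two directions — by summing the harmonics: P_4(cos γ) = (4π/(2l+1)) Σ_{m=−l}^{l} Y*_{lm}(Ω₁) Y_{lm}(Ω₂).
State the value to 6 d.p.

Term-by-term m-sum for l=4 (normalisation 4π/9 = 1.396263):
  m=-4: Y*=-0.01235 - 0.20857j  Y=0.02281 - 0.00762j  product -0.00187 - 0.00466j
  m=-3: Y*=-0.37483 - 0.13611j  Y=-0.11980 + 0.02955j  product 0.04893 + 0.00523j
  m=-2: Y*=-0.18763 + 0.19907j  Y=0.33625 - 0.05468j  product -0.05220 + 0.07720j
  m=-1: Y*=-0.07040 - 0.16310j  Y=-0.47215 + 0.03814j  product 0.03946 + 0.07432j
  m=+0: Y*=-0.31313 + 0.00000j  Y=0.06102 + 0.00000j  product -0.01911 + 0.00000j
  m=+1: Y*=0.07040 - 0.16310j  Y=0.47215 + 0.03814j  product 0.03946 - 0.07432j
  m=+2: Y*=-0.18763 - 0.19907j  Y=0.33625 + 0.05468j  product -0.05220 - 0.07720j
  m=+3: Y*=0.37483 - 0.13611j  Y=0.11980 + 0.02955j  product 0.04893 - 0.00523j
  m=+4: Y*=-0.01235 + 0.20857j  Y=0.02281 + 0.00762j  product -0.00187 + 0.00466j
Total Σ_m = 0.04952 + 0.00000j. Multiply by 1.396263: 0.06914 + 0.00000j. P_4(cos γ) = 0.069136

0.069136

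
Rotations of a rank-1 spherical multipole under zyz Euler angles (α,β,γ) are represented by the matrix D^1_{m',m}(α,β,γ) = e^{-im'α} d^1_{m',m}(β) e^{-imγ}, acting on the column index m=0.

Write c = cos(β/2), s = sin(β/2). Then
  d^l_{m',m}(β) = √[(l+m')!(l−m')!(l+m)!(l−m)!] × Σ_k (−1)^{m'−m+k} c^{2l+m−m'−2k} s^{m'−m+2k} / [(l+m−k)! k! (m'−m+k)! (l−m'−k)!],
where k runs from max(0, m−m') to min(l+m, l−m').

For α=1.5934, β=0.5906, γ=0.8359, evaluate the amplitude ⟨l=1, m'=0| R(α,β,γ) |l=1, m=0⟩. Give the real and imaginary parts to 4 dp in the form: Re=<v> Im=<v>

Split into d^1_{0,0}(β=0.5906) × two z-phases.
c=cos(0.590600/2)=0.956715, s=sin(0.590600/2)=0.291027; N=√[1·1·1·1]=1.000000
k: max(0,(0)−(0))=0 … min(1+(0),1−(0))=1
  k=0: (−1)^0·1.0000/(1)·0.9567^2·0.2910^0 = +0.915303
  k=1: (−1)^1·1.0000/(1)·0.9567^0·0.2910^2 = -0.084697
d^1_{0,0}(0.5906) = +0.915303 -0.084697 = +0.830607
Attach z-rotation phases: D = e^{-i(0)(1.5934)}·(+0.830607)·e^{-i(0)(0.8359)} = +0.830607+0.000000i

Re=0.8306 Im=0.0000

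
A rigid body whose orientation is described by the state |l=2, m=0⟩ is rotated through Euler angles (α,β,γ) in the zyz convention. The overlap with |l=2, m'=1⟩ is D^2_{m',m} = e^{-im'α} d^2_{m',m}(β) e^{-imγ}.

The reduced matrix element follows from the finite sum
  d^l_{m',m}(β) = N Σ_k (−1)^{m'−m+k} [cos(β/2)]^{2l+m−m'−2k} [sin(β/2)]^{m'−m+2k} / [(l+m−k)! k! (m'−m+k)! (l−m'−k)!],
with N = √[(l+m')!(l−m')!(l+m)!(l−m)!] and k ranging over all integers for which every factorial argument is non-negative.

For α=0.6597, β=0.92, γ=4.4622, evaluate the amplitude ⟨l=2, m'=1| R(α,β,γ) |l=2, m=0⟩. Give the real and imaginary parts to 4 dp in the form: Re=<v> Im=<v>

First d^2_{1,0}(β=0.9200), then the phase factors e^{-i(1)α} and e^{-i(0)γ}:
c=cos(0.920000/2)=0.896052, s=sin(0.920000/2)=0.443948; N=√[6·1·2·2]=4.898979
The bounds max(0,m−m')=0 and min(l+m,l−m')=1 give 2 terms
  k=0: (−1)^1·4.8990/(2)·0.8961^3·0.4439^1 = -0.782363
  k=1: (−1)^2·4.8990/(2)·0.8961^1·0.4439^3 = +0.192046
d^2_{1,0}(0.9200) = -0.782363 +0.192046 = -0.590317
Phases: e^{-i·(1)·0.6597}=+0.790176-0.612880i, e^{-i·(0)·4.4622}=+1.000000+0.000000i ⇒ D=-0.466454+0.361793i

Re=-0.4665 Im=0.3618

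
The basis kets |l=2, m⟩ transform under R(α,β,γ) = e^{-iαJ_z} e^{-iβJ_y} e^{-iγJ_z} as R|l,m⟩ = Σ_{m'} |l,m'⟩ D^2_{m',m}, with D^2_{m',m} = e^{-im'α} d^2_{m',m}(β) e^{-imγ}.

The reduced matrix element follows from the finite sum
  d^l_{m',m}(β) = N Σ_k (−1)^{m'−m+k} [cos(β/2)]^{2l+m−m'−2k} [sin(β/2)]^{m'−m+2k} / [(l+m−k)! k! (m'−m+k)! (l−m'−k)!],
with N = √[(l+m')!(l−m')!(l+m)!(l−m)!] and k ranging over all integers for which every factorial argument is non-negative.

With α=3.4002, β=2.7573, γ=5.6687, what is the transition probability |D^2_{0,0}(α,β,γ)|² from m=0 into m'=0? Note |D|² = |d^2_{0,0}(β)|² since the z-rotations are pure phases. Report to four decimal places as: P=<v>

First d^2_{0,0}(β=2.7573), then the phase factors e^{-i(0)α} and e^{-i(0)γ}:
With c≡cos(β/2)=0.190966 and s≡sin(β/2)=0.981597, N=[2·2·2·2]^{1/2}=4.000000
k: max(0,(0)−(0))=0 … min(2+(0),2−(0))=2
  k=0: (−1)^0·4.0000/(4)·0.1910^4·0.9816^0 = +0.001330
  k=1: (−1)^1·4.0000/(1)·0.1910^2·0.9816^2 = -0.140553
  k=2: (−1)^2·4.0000/(4)·0.1910^0·0.9816^4 = +0.928394
d^2_{0,0}(2.7573) = +0.001330 -0.140553 +0.928394 = +0.789171
|D^2_{0,0}|² = |d^2_{0,0}(β)|² = (+0.789171)² = 0.622791 (the z-rotation phases have unit modulus)

P=0.6228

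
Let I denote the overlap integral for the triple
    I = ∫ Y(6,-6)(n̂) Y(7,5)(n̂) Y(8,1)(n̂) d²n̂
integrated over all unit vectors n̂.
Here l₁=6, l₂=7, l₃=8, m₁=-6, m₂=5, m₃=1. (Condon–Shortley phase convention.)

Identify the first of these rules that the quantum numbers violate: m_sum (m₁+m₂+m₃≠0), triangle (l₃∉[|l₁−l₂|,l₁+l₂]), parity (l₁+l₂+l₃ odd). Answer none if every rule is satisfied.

parity

m₁+m₂+m₃ = -6 + 5 + 1 = 0  ✓
triangle: |6−7|=1 ≤ l₃=8 ≤ 6+7=13  ✓
parity: l₁+l₂+l₃ = 21 is odd  ✗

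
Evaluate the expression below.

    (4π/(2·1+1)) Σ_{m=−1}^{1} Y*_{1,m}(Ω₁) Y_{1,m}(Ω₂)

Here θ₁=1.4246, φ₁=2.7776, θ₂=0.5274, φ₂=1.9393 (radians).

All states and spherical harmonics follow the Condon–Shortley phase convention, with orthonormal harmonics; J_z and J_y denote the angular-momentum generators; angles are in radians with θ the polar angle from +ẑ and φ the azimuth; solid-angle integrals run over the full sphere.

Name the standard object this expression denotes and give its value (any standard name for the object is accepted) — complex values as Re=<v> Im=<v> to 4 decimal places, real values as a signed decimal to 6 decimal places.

Legendre polynomial (addition theorem), +0.458854

This sum is the spherical-harmonic addition theorem: it equals the Legendre polynomial P_l(cos γ) of the angle γ between the two directions.
Summing Y*_{l m}(θ₁,φ₁)·Y_{l m}(θ₂,φ₂) over m ∈ [−1, 1]; prefactor 4π/(2·1+1) = 4.188790:
  m=-1: (-0.319414, 0.121687) × (-0.062636, -0.162210) = (0.039746, 0.044190)  (running Σ = (0.039746, 0.044190))
  m=0: (0.071178, -0.000000) × (0.422210, 0.000000) = (0.030052, 0.000000)  (running Σ = (0.069798, 0.044190))
  m=1: (0.319414, 0.121687) × (0.062636, -0.162210) = (0.039746, -0.044190)  (running Σ = (0.109543, 0.000000))
Total Σ_m = (0.109543, 0.000000). Multiply by 4.188790: (0.458854, 0.000000). P_1(cos γ) = 0.458854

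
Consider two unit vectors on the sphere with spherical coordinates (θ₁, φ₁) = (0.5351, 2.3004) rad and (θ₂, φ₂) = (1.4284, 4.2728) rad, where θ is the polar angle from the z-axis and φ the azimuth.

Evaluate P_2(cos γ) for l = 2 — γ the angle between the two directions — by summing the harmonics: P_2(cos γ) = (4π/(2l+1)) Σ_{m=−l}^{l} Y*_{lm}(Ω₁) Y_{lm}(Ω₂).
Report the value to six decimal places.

Term-by-term m-sum for l=2 (normalisation 4π/5 = 2.513274):
  m=-2: Y*=(-0.011185, -0.099816)  Y=(-0.241398, -0.291522)  product (-0.026399, 0.027356)
  m=-1: Y*=(-0.225887, 0.252612)  Y=(-0.046186, 0.098209)  product (-0.014376, -0.033851)
  m=+0: Y*=(0.384753, -0.000000)  Y=(-0.296336, 0.000000)  product (-0.114016, 0.000000)
  m=+1: Y*=(0.225887, 0.252612)  Y=(0.046186, 0.098209)  product (-0.014376, 0.033851)
  m=+2: Y*=(-0.011185, 0.099816)  Y=(-0.241398, 0.291522)  product (-0.026399, -0.027356)
Σ over m = (-0.195566, 0.000000); ×(4π/5) → (-0.491510, 0.000000). Real part: -0.491510

-0.491510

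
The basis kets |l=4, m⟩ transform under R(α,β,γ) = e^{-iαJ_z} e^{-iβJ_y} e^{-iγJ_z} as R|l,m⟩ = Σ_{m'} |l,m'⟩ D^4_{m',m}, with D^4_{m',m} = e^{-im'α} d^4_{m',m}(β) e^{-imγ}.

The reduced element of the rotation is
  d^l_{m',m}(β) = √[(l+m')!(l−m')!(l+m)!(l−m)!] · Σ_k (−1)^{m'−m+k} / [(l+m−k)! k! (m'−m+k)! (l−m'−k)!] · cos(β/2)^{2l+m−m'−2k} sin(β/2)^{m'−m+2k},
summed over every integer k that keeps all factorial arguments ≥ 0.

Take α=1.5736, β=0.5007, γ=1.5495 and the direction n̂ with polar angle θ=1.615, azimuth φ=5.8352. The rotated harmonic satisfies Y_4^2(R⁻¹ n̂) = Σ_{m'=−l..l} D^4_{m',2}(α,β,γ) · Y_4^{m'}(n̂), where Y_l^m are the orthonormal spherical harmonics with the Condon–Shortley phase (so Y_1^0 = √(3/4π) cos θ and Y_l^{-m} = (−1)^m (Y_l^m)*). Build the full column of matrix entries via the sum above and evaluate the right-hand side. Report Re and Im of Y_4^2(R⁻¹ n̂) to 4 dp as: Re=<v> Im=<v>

Re=-0.1347 Im=0.1181

Need the full column D^4_{m',2} for m'=−4..4 at α=1.5736, β=0.5007, γ=1.5495.
cos(β/2)=0.968826, sin(β/2)=0.247743
d^4_{-4,2}: single k=6 term ⇒ +0.001148;  D = -0.001147-0.000062i
d^4_{-3,2}: k∈[5..6] ⇒ +0.009526 -0.000208 = +0.009319;  D = -0.000475+0.009307i
d^4_{-2,2}: k∈[4..6] ⇒ +0.049783 -0.002604 +0.000014 = +0.047193;  D = +0.047138+0.002274i
d^4_{-1,2}: k∈[3..5] ⇒ +0.183547 -0.018003 +0.000235 = +0.165779;  D = +0.007523-0.165609i
d^4_{0,2}: k∈[2..4] ⇒ +0.481502 -0.083961 +0.002059 = +0.399600;  D = -0.399237-0.017015i
d^4_{1,2}: k∈[1..3] ⇒ +0.842088 -0.275321 +0.012002 = +0.578769;  D = -0.023023+0.578311i
d^4_{2,2}: k∈[0..2] ⇒ +0.776185 -0.609058 +0.049783 = +0.216911;  D = +0.216762+0.008021i
d^4_{3,2}: k∈[0..1] ⇒ -0.742652 +0.145686 = -0.596966;  D = -0.020401+0.596617i
d^4_{4,2}: single k=0 term ⇒ +0.268569;  D = -0.268437-0.008426i
Y_4^{m'}(θ=1.615,φ=5.8352) and Σ D·Y over m':
  (-0.0011-0.0001i)·(-0.0967+0.4301i)  (-0.0005+0.0093i)·(-0.0124-0.0537i)  (+0.0471+0.0023i)·(-0.2057-0.2571i)  (+0.0075-0.1656i)·(+0.0562+0.0270i)  (-0.3992-0.0170i)·(+0.3112+0.0000i)  (-0.0230+0.5783i)·(-0.0562+0.0270i)  (+0.2168+0.0080i)·(-0.2057+0.2571i)  (-0.0204+0.5966i)·(+0.0124-0.0537i)  (-0.2684-0.0084i)·(-0.0967-0.4301i)
Y_4^2(R⁻¹ n̂) = -0.134655+0.118145i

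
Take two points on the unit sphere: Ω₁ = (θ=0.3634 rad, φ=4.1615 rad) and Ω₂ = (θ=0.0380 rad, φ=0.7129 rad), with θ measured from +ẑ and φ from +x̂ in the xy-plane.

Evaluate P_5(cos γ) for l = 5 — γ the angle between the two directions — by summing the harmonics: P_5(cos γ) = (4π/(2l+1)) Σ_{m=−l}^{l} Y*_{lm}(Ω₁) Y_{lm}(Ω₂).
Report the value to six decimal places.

Summing Y*_{l m}(θ₁,φ₁)·Y_{l m}(θ₂,φ₂) over m ∈ [−5, 5]; prefactor 4π/(2·5+1) = 1.142397:
  term(m=-5) = (-0.000000, -0.000000)   from Y*(Ω₁)=(-0.000994, 0.002439), Y(Ω₂)=(-0.000000, 0.000000)
  term(m=-4) = (0.000000, 0.000000)   from Y*(Ω₁)=(-0.012951, -0.017660), Y(Ω₂)=(-0.000003, -0.000001)
  term(m=-3) = (-0.000010, -0.000013)   from Y*(Ω₁)=(0.106269, -0.008720), Y(Ω₂)=(-0.000081, -0.000128)
  term(m=-2) = (0.001294, 0.000912)   from Y*(Ω₁)=(-0.146645, 0.289394), Y(Ω₂)=(0.000705, -0.004827)
  term(m=-1) = (-0.050424, -0.015986)   from Y*(Ω₁)=(-0.285892, -0.465373), Y(Ω₂)=(0.073265, -0.063343)
  term(m=+0) = (0.195280, 0.000000)   from Y*(Ω₁)=(0.211000, -0.000000), Y(Ω₂)=(0.925497, 0.000000)
  term(m=+1) = (-0.050424, 0.015986)   from Y*(Ω₁)=(0.285892, -0.465373), Y(Ω₂)=(-0.073265, -0.063343)
  term(m=+2) = (0.001294, -0.000912)   from Y*(Ω₁)=(-0.146645, -0.289394), Y(Ω₂)=(0.000705, 0.004827)
  term(m=+3) = (-0.000010, 0.000013)   from Y*(Ω₁)=(-0.106269, -0.008720), Y(Ω₂)=(0.000081, -0.000128)
  term(m=+4) = (0.000000, -0.000000)   from Y*(Ω₁)=(-0.012951, 0.017660), Y(Ω₂)=(-0.000003, 0.000001)
  term(m=+5) = (-0.000000, 0.000000)   from Y*(Ω₁)=(0.000994, 0.002439), Y(Ω₂)=(0.000000, 0.000000)
Σ over m = (0.096999, -0.000000); ×(4π/11) → (0.110812, -0.000000). Real part: 0.110812

0.110812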